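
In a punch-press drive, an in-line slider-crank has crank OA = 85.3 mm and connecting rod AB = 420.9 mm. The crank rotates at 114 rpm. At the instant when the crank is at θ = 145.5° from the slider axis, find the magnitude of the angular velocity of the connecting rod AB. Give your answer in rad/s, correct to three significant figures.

ω = 11.94 rad/s (converted from 114 rpm).
The rod makes angle φ with the slider axis where L sinφ = r sinθ; differentiating, L cosφ·φ̇ = r ω cosθ.
L cosφ = √(L² − r² sin²θ) = 0.41812 m.
|ω_rod| = r ω |cosθ| / √(L² − r² sin²θ) = 0.0853·11.94·0.82413/0.41812 = 2.0071 rad/s.

2.01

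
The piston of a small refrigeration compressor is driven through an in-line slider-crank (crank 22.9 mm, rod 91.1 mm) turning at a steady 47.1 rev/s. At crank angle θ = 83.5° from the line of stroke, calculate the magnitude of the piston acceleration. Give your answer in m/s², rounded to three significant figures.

280

ω = 2π·47.1 = 295.9 rad/s
x(θ) = r cosθ + √(L² − r² sin²θ); with ω constant, a = ω²·d²x/dθ².
d²x/dθ² = −r cosθ − r²(cos2θ)/√u − r⁴ sin²2θ/(4u^{3/2}),  u = L² − r² sin²θ = 0.00778152 m².
Substituting r = 0.0229 m, L = 0.0911 m, θ = 83.5°: d²x/dθ² = +0.003195 m.
a = ω²·d²x/dθ² = (295.9)²·(+0.003195) = +279.82 m/s²;  |a| = 279.82 m/s².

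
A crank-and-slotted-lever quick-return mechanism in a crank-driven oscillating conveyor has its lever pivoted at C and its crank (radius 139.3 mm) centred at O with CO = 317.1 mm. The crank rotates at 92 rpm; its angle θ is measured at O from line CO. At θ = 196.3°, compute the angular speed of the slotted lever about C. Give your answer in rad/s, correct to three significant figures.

6.30

ω = 9.634 rad/s (from 92 rpm).
Crank pin A relative to C: A = (d + r cosθ, r sinθ); lever angle φ = atan2(r sinθ, d + r cosθ).
Differentiating tanφ: φ̇ = rω(d cosθ + r)/(d² + r² + 2dr cosθ).
d² + r² + 2dr cosθ = |CA|² = 0.0351638 m²;  d cosθ + r = -0.16505 m.
|ω_lever| = |0.1393·9.634·-0.16505| / 0.0351638 = 6.2994 rad/s.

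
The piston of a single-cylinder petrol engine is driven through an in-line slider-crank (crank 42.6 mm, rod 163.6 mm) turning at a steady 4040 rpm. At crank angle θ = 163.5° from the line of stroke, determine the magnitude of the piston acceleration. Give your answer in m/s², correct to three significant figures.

ω = 2π·4040/60 = 423.1 rad/s
x(θ) = r cosθ + √(L² − r² sin²θ); with ω constant, a = ω²·d²x/dθ².
d²x/dθ² = −r cosθ − r²(cos2θ)/√u − r⁴ sin²2θ/(4u^{3/2}),  u = L² − r² sin²θ = 0.0266186 m².
Substituting r = 0.0426 m, L = 0.1636 m, θ = 163.5°: d²x/dθ² = +0.031461 m.
a = ω²·d²x/dθ² = (423.1)²·(+0.031461) = +5631.1 m/s²;  |a| = 5631.1 m/s².

5630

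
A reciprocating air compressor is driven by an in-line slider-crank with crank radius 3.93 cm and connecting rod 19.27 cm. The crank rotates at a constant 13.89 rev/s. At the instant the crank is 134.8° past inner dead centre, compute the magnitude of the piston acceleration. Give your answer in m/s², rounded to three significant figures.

ω = 2π·13.9 = 87.27 rad/s
x(θ) = r cosθ + √(L² − r² sin²θ); with ω constant, a = ω²·d²x/dθ².
d²x/dθ² = −r cosθ − r²(cos2θ)/√u − r⁴ sin²2θ/(4u^{3/2}),  u = L² − r² sin²θ = 0.0363557 m².
Substituting r = 0.0393 m, L = 0.1927 m, θ = 134.8°: d²x/dθ² = +0.027663 m.
a = ω²·d²x/dθ² = (87.27)²·(+0.027663) = +210.7 m/s²;  |a| = 210.7 m/s².

211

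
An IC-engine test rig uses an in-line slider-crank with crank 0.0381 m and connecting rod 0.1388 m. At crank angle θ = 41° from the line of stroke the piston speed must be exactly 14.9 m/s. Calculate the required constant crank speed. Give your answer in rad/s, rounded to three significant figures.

For an in-line slider-crank, |v_piston| = rω|sinθ|·[1 + r cosθ/√(L² − r² sin²θ)].
With r = 0.0381 m, L = 0.1388 m, θ = 41°: the bracketed kinematic factor |dx/dθ| = 0.03026 m.
ω = v/|dx/dθ| = 14.9/0.03026 = 492.4 rad/s.

492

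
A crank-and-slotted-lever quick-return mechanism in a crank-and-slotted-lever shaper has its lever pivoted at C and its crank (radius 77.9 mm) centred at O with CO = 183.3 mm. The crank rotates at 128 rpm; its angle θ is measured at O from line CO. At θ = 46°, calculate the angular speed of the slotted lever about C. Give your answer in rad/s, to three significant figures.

ω = 13.4 rad/s (from 128 rpm).
Crank pin A relative to C: A = (d + r cosθ, r sinθ); lever angle φ = atan2(r sinθ, d + r cosθ).
Differentiating tanφ: φ̇ = rω(d cosθ + r)/(d² + r² + 2dr cosθ).
d² + r² + 2dr cosθ = |CA|² = 0.0595055 m²;  d cosθ + r = +0.20523 m.
|ω_lever| = |0.0779·13.4·+0.20523| / 0.0595055 = 3.6013 rad/s.

3.60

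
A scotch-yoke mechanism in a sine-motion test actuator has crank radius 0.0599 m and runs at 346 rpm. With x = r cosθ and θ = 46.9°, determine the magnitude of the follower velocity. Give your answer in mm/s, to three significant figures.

ω = 36.23 rad/s (from 346 rpm).
x = r cosθ ⇒ ẋ = −rω sinθ.
|v| = rω|sinθ| = 0.0599·36.23·|sin 46.9°| = 1.5847 m/s = 1584.7 mm/s.

1580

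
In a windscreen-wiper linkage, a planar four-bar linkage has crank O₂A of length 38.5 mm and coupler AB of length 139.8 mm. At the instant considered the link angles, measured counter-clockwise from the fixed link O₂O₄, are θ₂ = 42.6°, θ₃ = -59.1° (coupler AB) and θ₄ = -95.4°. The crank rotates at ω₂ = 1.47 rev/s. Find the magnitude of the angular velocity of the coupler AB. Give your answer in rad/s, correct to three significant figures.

2.87

ω₂ = 9.236 rad/s (from 1.47 rev/s).
Differentiating the loop-closure r₂e^{iθ₂}+r₃e^{iθ₃}=r₁+r₄e^{iθ₄} gives r₂ω₂e^{iθ₂}+r₃ω₃e^{iθ₃}=r₄ω₄e^{iθ₄}.
Eliminating the other unknown: ω₃ = r₂ω₂ sin(θ₄−θ₂) / [r₃ sin(θ₃−θ₄)].
Numerator sine = -0.66913; denominator sine = +0.59201.
Result = 0.0385·9.236·(-0.66913) / (0.1398·(+0.59201)) = -2.8749 rad/s; magnitude 2.8749 rad/s.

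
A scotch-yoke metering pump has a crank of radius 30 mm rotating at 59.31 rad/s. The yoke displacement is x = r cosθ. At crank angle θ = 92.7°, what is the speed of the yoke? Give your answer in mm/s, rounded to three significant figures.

ω = 59.31 rad/s
x = r cosθ ⇒ ẋ = −rω sinθ.
|v| = rω|sinθ| = 0.03·59.31·|sin 92.7°| = 1.7773 m/s = 1777.3 mm/s.

1780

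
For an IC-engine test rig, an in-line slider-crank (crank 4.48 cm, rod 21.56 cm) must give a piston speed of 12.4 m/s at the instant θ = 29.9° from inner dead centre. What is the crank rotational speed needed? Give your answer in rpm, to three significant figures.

For an in-line slider-crank, |v_piston| = rω|sinθ|·[1 + r cosθ/√(L² − r² sin²θ)].
With r = 0.0448 m, L = 0.2156 m, θ = 29.9°: the bracketed kinematic factor |dx/dθ| = 0.026377 m.
ω = v/|dx/dθ| = 12.4/0.026377 = 470.11 rad/s.
N = 60ω/(2π) = 4489.2 rpm.

4490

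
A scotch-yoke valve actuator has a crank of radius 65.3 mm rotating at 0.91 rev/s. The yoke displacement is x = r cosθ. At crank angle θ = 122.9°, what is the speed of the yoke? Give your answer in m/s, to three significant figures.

ω = 5.718 rad/s (from 0.91 rev/s).
x = r cosθ ⇒ ẋ = −rω sinθ.
|v| = rω|sinθ| = 0.0653·5.718·|sin 122.9°| = 0.31349 m/s.

0.313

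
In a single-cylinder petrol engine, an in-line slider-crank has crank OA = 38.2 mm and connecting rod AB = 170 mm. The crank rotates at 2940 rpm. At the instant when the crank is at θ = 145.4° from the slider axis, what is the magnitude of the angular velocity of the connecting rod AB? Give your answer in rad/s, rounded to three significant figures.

ω = 307.9 rad/s (converted from 2940 rpm).
The rod makes angle φ with the slider axis where L sinφ = r sinθ; differentiating, L cosφ·φ̇ = r ω cosθ.
L cosφ = √(L² − r² sin²θ) = 0.16861 m.
|ω_rod| = r ω |cosθ| / √(L² − r² sin²θ) = 0.0382·307.9·0.82314/0.16861 = 57.415 rad/s.

57.4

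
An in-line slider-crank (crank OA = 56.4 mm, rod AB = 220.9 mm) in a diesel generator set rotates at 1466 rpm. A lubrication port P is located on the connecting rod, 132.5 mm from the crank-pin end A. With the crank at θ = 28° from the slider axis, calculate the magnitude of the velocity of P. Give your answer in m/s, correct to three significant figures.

5.54

ω = 153.5 rad/s.  Crank-pin speed |V_A| = rω = 8.6585 m/s, perpendicular to OA.
Rod angle: sinφ = −(r/L) sinθ ⇒ φ = -6.884°; ω_rod = −rω cosθ/√(L²−r²sin²θ) = -34.86 rad/s.
V_P = V_A + ω_rod × AP, with AP = 0.1325 m along the rod.
Components: V_Px = −rω sinθ − a·ω_rod·sinφ = -4.6186 m/s;  V_Py = rω cosθ + a·ω_rod·cosφ = +3.0594 m/s.
|V_P| = √(V_Px² + V_Py²) = 5.5399 m/s.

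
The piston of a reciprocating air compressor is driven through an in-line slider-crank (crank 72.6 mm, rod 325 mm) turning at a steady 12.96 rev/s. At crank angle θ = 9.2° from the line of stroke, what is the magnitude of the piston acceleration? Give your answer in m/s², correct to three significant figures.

ω = 2π·13 = 81.43 rad/s
x(θ) = r cosθ + √(L² − r² sin²θ); with ω constant, a = ω²·d²x/dθ².
d²x/dθ² = −r cosθ − r²(cos2θ)/√u − r⁴ sin²2θ/(4u^{3/2}),  u = L² − r² sin²θ = 0.10549 m².
Substituting r = 0.0726 m, L = 0.325 m, θ = 9.2°: d²x/dθ² = -0.087085 m.
a = ω²·d²x/dθ² = (81.43)²·(-0.087085) = -577.45 m/s²;  |a| = 577.45 m/s².

577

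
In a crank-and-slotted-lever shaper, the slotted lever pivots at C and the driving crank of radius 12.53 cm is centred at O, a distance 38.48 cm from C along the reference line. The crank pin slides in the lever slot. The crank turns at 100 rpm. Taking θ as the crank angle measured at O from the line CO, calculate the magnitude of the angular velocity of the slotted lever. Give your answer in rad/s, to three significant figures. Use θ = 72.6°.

ω = 10.47 rad/s (from 100 rpm).
Crank pin A relative to C: A = (d + r cosθ, r sinθ); lever angle φ = atan2(r sinθ, d + r cosθ).
Differentiating tanφ: φ̇ = rω(d cosθ + r)/(d² + r² + 2dr cosθ).
d² + r² + 2dr cosθ = |CA|² = 0.192608 m²;  d cosθ + r = +0.24037 m.
|ω_lever| = |0.1253·10.47·+0.24037| / 0.192608 = 1.6375 rad/s.

1.64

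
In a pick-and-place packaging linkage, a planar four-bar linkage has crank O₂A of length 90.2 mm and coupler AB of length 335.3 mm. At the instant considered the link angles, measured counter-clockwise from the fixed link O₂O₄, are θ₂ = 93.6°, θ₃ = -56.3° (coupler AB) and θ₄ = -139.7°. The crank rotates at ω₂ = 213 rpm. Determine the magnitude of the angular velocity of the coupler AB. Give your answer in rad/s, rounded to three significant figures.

4.84

ω₂ = 22.31 rad/s (from 213 rpm).
Differentiating the loop-closure r₂e^{iθ₂}+r₃e^{iθ₃}=r₁+r₄e^{iθ₄} gives r₂ω₂e^{iθ₂}+r₃ω₃e^{iθ₃}=r₄ω₄e^{iθ₄}.
Eliminating the other unknown: ω₃ = r₂ω₂ sin(θ₄−θ₂) / [r₃ sin(θ₃−θ₄)].
Numerator sine = +0.80178; denominator sine = +0.99337.
Result = 0.0902·22.31·(+0.80178) / (0.3353·(+0.99337)) = +4.8431 rad/s; magnitude 4.8431 rad/s.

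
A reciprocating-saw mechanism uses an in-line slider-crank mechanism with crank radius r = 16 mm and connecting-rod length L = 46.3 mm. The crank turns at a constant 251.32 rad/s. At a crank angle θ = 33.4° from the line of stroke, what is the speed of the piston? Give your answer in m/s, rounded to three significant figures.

2.86

ω = 251.3 rad/s
For an in-line slider-crank, x = r cosθ + √(L² − r² sin²θ), so v = −rω sinθ·[1 + r cosθ/√(L² − r² sin²θ)].
With r = 0.016 m, L = 0.0463 m, θ = 33.4°: √(L² − r² sin²θ) = 0.045455 m.
v = −0.016·251.3·0.55048·[1 + 0.016·0.83485/0.045455] = -2.864 m/s.
|v| = 2.864 m/s.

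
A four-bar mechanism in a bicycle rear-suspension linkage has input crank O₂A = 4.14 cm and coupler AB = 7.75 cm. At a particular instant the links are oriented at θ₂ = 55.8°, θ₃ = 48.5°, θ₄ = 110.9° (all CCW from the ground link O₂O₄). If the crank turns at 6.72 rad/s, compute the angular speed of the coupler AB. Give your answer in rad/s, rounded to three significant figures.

ω₂ = 6.72 rad/s
Differentiating the loop-closure r₂e^{iθ₂}+r₃e^{iθ₃}=r₁+r₄e^{iθ₄} gives r₂ω₂e^{iθ₂}+r₃ω₃e^{iθ₃}=r₄ω₄e^{iθ₄}.
Eliminating the other unknown: ω₃ = r₂ω₂ sin(θ₄−θ₂) / [r₃ sin(θ₃−θ₄)].
Numerator sine = +0.82015; denominator sine = -0.88620.
Result = 0.0414·6.72·(+0.82015) / (0.0775·(-0.88620)) = -3.3222 rad/s; magnitude 3.3222 rad/s.

3.32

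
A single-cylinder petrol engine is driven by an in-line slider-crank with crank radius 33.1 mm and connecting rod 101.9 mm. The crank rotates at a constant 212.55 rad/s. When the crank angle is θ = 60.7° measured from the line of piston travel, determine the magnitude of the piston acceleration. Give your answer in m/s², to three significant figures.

479

ω = 212.6 rad/s
x(θ) = r cosθ + √(L² − r² sin²θ); with ω constant, a = ω²·d²x/dθ².
d²x/dθ² = −r cosθ − r²(cos2θ)/√u − r⁴ sin²2θ/(4u^{3/2}),  u = L² − r² sin²θ = 0.00955039 m².
Substituting r = 0.0331 m, L = 0.1019 m, θ = 60.7°: d²x/dθ² = -0.010592 m.
a = ω²·d²x/dθ² = (212.6)²·(-0.010592) = -478.51 m/s²;  |a| = 478.51 m/s².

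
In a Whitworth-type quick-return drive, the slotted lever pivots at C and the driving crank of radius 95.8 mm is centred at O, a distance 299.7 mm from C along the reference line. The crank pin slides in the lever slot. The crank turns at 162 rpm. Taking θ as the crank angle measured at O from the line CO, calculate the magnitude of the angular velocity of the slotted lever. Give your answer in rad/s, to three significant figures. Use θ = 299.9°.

ω = 16.96 rad/s (from 162 rpm).
Crank pin A relative to C: A = (d + r cosθ, r sinθ); lever angle φ = atan2(r sinθ, d + r cosθ).
Differentiating tanφ: φ̇ = rω(d cosθ + r)/(d² + r² + 2dr cosθ).
d² + r² + 2dr cosθ = |CA|² = 0.127622 m²;  d cosθ + r = +0.2452 m.
|ω_lever| = |0.0958·16.96·+0.2452| / 0.127622 = 3.1225 rad/s.

3.12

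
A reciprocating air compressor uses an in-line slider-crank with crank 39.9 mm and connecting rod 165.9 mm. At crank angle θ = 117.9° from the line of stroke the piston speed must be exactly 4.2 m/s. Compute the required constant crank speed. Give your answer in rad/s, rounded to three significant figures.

135

For an in-line slider-crank, |v_piston| = rω|sinθ|·[1 + r cosθ/√(L² − r² sin²θ)].
With r = 0.0399 m, L = 0.1659 m, θ = 117.9°: the bracketed kinematic factor |dx/dθ| = 0.031201 m.
ω = v/|dx/dθ| = 4.2/0.031201 = 134.61 rad/s.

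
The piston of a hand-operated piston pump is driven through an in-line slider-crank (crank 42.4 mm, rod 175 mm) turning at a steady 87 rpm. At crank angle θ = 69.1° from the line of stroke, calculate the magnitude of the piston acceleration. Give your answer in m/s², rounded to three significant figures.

0.609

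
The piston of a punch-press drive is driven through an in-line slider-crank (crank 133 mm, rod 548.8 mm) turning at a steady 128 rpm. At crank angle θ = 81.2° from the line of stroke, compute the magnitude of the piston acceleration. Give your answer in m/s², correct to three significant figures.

2.02

ω = 2π·128/60 = 13.4 rad/s
x(θ) = r cosθ + √(L² − r² sin²θ); with ω constant, a = ω²·d²x/dθ².
d²x/dθ² = −r cosθ − r²(cos2θ)/√u − r⁴ sin²2θ/(4u^{3/2}),  u = L² − r² sin²θ = 0.283906 m².
Substituting r = 0.133 m, L = 0.5488 m, θ = 81.2°: d²x/dθ² = +0.01125 m.
a = ω²·d²x/dθ² = (13.4)²·(+0.01125) = +2.0213 m/s²;  |a| = 2.0213 m/s².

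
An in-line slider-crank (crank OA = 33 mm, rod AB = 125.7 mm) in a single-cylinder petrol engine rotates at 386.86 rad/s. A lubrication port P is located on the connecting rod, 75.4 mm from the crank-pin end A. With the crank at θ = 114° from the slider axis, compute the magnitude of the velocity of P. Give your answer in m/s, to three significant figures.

11.1

ω = 386.9 rad/s.  Crank-pin speed |V_A| = rω = 12.766 m/s, perpendicular to OA.
Rod angle: sinφ = −(r/L) sinθ ⇒ φ = -13.877°; ω_rod = −rω cosθ/√(L²−r²sin²θ) = +42.551 rad/s.
V_P = V_A + ω_rod × AP, with AP = 0.0754 m along the rod.
Components: V_Px = −rω sinθ − a·ω_rod·sinφ = -10.893 m/s;  V_Py = rω cosθ + a·ω_rod·cosφ = -2.0778 m/s.
|V_P| = √(V_Px² + V_Py²) = 11.09 m/s.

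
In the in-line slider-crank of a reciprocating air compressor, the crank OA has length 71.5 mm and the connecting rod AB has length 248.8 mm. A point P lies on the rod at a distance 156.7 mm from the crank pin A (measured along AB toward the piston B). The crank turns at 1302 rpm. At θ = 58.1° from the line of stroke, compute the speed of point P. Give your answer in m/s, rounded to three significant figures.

9.29

ω = 136.3 rad/s.  Crank-pin speed |V_A| = rω = 9.7487 m/s, perpendicular to OA.
Rod angle: sinφ = −(r/L) sinθ ⇒ φ = -14.121°; ω_rod = −rω cosθ/√(L²−r²sin²θ) = -21.351 rad/s.
V_P = V_A + ω_rod × AP, with AP = 0.1567 m along the rod.
Components: V_Px = −rω sinθ − a·ω_rod·sinφ = -9.0926 m/s;  V_Py = rω cosθ + a·ω_rod·cosφ = +1.907 m/s.
|V_P| = √(V_Px² + V_Py²) = 9.2904 m/s.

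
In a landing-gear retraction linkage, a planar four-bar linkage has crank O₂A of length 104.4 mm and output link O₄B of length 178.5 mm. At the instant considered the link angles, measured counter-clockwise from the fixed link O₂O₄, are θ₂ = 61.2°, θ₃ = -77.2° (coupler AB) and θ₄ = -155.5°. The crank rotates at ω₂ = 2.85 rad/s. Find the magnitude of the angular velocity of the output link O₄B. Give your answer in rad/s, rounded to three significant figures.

ω₂ = 2.85 rad/s
Differentiating the loop-closure r₂e^{iθ₂}+r₃e^{iθ₃}=r₁+r₄e^{iθ₄} gives r₂ω₂e^{iθ₂}+r₃ω₃e^{iθ₃}=r₄ω₄e^{iθ₄}.
Eliminating the other unknown: ω₄ = r₂ω₂ sin(θ₂−θ₃) / [r₄ sin(θ₄−θ₃)].
Numerator sine = +0.66393; denominator sine = -0.97922.
Result = 0.1044·2.85·(+0.66393) / (0.1785·(-0.97922)) = -1.1302 rad/s; magnitude 1.1302 rad/s.

1.13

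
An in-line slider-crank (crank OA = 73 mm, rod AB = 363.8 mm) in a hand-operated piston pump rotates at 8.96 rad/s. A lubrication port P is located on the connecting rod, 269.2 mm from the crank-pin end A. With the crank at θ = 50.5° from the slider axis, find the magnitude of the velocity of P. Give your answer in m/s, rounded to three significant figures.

0.563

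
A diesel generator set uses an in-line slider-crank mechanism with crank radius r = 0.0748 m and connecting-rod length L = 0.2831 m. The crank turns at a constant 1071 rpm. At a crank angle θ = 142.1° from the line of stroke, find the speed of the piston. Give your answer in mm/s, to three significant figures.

4060

ω = 2π·1071/60 = 112.2 rad/s
For an in-line slider-crank, x = r cosθ + √(L² − r² sin²θ), so v = −rω sinθ·[1 + r cosθ/√(L² − r² sin²θ)].
With r = 0.0748 m, L = 0.2831 m, θ = 142.1°: √(L² − r² sin²θ) = 0.27935 m.
v = −0.0748·112.2·0.61429·[1 + 0.0748·-0.78908/0.27935] = -4.0645 m/s.
|v| = 4.0645 m/s = 4064.5 mm/s.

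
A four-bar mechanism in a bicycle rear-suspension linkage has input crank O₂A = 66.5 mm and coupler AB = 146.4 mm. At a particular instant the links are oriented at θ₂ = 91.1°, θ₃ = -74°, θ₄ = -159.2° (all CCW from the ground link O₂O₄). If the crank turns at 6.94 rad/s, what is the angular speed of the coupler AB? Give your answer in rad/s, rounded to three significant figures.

2.98

ω₂ = 6.94 rad/s
Differentiating the loop-closure r₂e^{iθ₂}+r₃e^{iθ₃}=r₁+r₄e^{iθ₄} gives r₂ω₂e^{iθ₂}+r₃ω₃e^{iθ₃}=r₄ω₄e^{iθ₄}.
Eliminating the other unknown: ω₃ = r₂ω₂ sin(θ₄−θ₂) / [r₃ sin(θ₃−θ₄)].
Numerator sine = +0.94147; denominator sine = +0.99649.
Result = 0.0665·6.94·(+0.94147) / (0.1464·(+0.99649)) = +2.9783 rad/s; magnitude 2.9783 rad/s.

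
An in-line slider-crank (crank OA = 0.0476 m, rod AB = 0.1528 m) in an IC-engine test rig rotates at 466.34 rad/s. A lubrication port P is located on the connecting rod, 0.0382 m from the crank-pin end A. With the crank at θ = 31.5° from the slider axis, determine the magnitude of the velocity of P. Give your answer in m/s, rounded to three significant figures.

ω = 466.3 rad/s.  Crank-pin speed |V_A| = rω = 22.198 m/s, perpendicular to OA.
Rod angle: sinφ = −(r/L) sinθ ⇒ φ = -9.368°; ω_rod = −rω cosθ/√(L²−r²sin²θ) = -125.54 rad/s.
V_P = V_A + ω_rod × AP, with AP = 0.0382 m along the rod.
Components: V_Px = −rω sinθ − a·ω_rod·sinφ = -12.379 m/s;  V_Py = rω cosθ + a·ω_rod·cosφ = +14.195 m/s.
|V_P| = √(V_Px² + V_Py²) = 18.834 m/s.

18.8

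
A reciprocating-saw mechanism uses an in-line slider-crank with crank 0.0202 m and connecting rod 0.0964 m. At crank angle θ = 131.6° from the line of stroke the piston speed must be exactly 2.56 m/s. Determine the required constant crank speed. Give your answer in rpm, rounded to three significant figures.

1880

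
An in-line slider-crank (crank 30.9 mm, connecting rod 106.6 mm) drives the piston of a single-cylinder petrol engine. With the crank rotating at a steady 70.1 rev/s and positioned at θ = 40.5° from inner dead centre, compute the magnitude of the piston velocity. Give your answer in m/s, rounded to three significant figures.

10.8

ω = 2π·70.1 = 440.5 rad/s
For an in-line slider-crank, x = r cosθ + √(L² − r² sin²θ), so v = −rω sinθ·[1 + r cosθ/√(L² − r² sin²θ)].
With r = 0.0309 m, L = 0.1066 m, θ = 40.5°: √(L² − r² sin²θ) = 0.10469 m.
v = −0.0309·440.5·0.64945·[1 + 0.0309·0.76041/0.10469] = -10.823 m/s.
|v| = 10.823 m/s.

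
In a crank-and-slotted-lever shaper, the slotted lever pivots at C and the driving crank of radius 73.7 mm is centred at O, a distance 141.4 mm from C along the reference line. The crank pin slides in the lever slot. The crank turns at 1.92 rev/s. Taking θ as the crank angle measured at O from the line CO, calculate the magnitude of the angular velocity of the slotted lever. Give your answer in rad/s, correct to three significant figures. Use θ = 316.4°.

3.86

ω = 12.06 rad/s (from 1.92 rev/s).
Crank pin A relative to C: A = (d + r cosθ, r sinθ); lever angle φ = atan2(r sinθ, d + r cosθ).
Differentiating tanφ: φ̇ = rω(d cosθ + r)/(d² + r² + 2dr cosθ).
d² + r² + 2dr cosθ = |CA|² = 0.0405191 m²;  d cosθ + r = +0.1761 m.
|ω_lever| = |0.0737·12.06·+0.1761| / 0.0405191 = 3.8641 rad/s.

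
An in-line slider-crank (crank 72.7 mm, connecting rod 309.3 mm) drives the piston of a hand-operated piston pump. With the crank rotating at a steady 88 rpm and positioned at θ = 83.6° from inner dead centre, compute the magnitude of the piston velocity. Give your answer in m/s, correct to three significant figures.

0.684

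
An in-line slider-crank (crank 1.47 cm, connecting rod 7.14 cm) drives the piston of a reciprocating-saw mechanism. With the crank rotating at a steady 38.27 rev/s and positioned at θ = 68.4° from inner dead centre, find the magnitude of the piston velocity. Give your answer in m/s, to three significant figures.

3.54

ω = 2π·38.3 = 240.5 rad/s
For an in-line slider-crank, x = r cosθ + √(L² − r² sin²θ), so v = −rω sinθ·[1 + r cosθ/√(L² − r² sin²θ)].
With r = 0.0147 m, L = 0.0714 m, θ = 68.4°: √(L² − r² sin²θ) = 0.07008 m.
v = −0.0147·240.5·0.92978·[1 + 0.0147·0.36812/0.07008] = -3.5403 m/s.
|v| = 3.5403 m/s.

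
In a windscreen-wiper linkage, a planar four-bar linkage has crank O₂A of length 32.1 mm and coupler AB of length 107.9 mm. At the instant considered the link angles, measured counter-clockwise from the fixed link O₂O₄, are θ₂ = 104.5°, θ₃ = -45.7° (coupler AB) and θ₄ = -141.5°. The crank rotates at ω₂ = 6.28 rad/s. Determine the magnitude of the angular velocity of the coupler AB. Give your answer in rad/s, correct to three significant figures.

1.72

ω₂ = 6.28 rad/s
Differentiating the loop-closure r₂e^{iθ₂}+r₃e^{iθ₃}=r₁+r₄e^{iθ₄} gives r₂ω₂e^{iθ₂}+r₃ω₃e^{iθ₃}=r₄ω₄e^{iθ₄}.
Eliminating the other unknown: ω₃ = r₂ω₂ sin(θ₄−θ₂) / [r₃ sin(θ₃−θ₄)].
Numerator sine = +0.91355; denominator sine = +0.99488.
Result = 0.0321·6.28·(+0.91355) / (0.1079·(+0.99488)) = +1.7155 rad/s; magnitude 1.7155 rad/s.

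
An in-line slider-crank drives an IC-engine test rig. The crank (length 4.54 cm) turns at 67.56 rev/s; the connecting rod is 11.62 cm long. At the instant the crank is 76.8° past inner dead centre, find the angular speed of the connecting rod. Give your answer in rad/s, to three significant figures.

ω = 424.5 rad/s (converted from 67.56 rev/s).
The rod makes angle φ with the slider axis where L sinφ = r sinθ; differentiating, L cosφ·φ̇ = r ω cosθ.
L cosφ = √(L² − r² sin²θ) = 0.10747 m.
|ω_rod| = r ω |cosθ| / √(L² − r² sin²θ) = 0.0454·424.5·0.22835/0.10747 = 40.951 rad/s.

41.0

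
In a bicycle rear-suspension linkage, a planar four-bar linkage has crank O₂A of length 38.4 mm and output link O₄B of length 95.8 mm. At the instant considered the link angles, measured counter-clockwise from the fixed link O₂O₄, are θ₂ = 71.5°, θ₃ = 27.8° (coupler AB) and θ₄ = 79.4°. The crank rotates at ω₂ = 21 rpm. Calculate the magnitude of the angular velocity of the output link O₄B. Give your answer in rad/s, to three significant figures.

0.777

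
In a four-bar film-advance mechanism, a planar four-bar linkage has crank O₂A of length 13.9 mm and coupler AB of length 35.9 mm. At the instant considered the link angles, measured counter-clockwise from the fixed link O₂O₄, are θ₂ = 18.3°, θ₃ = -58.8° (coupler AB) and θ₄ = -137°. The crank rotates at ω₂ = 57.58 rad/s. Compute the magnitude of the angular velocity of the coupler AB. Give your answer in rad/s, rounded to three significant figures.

9.52

ω₂ = 57.58 rad/s
Differentiating the loop-closure r₂e^{iθ₂}+r₃e^{iθ₃}=r₁+r₄e^{iθ₄} gives r₂ω₂e^{iθ₂}+r₃ω₃e^{iθ₃}=r₄ω₄e^{iθ₄}.
Eliminating the other unknown: ω₃ = r₂ω₂ sin(θ₄−θ₂) / [r₃ sin(θ₃−θ₄)].
Numerator sine = -0.41787; denominator sine = +0.97887.
Result = 0.0139·57.58·(-0.41787) / (0.0359·(+0.97887)) = -9.5171 rad/s; magnitude 9.5171 rad/s.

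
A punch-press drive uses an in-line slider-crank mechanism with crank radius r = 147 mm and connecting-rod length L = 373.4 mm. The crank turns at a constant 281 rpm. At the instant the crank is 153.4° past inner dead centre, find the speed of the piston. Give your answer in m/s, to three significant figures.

1.24

ω = 2π·281/60 = 29.43 rad/s
For an in-line slider-crank, x = r cosθ + √(L² − r² sin²θ), so v = −rω sinθ·[1 + r cosθ/√(L² − r² sin²θ)].
With r = 0.147 m, L = 0.3734 m, θ = 153.4°: √(L² − r² sin²θ) = 0.36755 m.
v = −0.147·29.43·0.44776·[1 + 0.147·-0.89415/0.36755] = -1.2442 m/s.
|v| = 1.2442 m/s.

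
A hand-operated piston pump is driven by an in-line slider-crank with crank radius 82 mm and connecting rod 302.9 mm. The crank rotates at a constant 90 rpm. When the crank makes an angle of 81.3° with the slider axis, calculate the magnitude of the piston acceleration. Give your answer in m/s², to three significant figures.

0.847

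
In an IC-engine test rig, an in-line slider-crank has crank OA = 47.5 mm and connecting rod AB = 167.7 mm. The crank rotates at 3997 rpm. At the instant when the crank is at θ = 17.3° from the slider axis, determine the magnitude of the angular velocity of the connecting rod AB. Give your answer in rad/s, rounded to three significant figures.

ω = 418.6 rad/s (converted from 3997 rpm).
The rod makes angle φ with the slider axis where L sinφ = r sinθ; differentiating, L cosφ·φ̇ = r ω cosθ.
L cosφ = √(L² − r² sin²θ) = 0.1671 m.
|ω_rod| = r ω |cosθ| / √(L² − r² sin²θ) = 0.0475·418.6·0.95476/0.1671 = 113.6 rad/s.

114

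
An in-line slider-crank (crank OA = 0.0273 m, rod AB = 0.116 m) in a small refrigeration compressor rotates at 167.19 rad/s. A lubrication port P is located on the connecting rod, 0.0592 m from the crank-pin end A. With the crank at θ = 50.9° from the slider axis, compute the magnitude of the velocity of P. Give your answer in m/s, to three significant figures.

ω = 167.2 rad/s.  Crank-pin speed |V_A| = rω = 4.5643 m/s, perpendicular to OA.
Rod angle: sinφ = −(r/L) sinθ ⇒ φ = -10.523°; ω_rod = −rω cosθ/√(L²−r²sin²θ) = -25.24 rad/s.
V_P = V_A + ω_rod × AP, with AP = 0.0592 m along the rod.
Components: V_Px = −rω sinθ − a·ω_rod·sinφ = -3.815 m/s;  V_Py = rω cosθ + a·ω_rod·cosφ = +1.4095 m/s.
|V_P| = √(V_Px² + V_Py²) = 4.0671 m/s.

4.07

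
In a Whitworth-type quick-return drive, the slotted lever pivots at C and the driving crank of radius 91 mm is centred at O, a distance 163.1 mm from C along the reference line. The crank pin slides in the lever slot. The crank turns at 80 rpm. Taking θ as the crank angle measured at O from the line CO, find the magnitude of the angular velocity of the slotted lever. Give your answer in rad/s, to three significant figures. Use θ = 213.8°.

3.32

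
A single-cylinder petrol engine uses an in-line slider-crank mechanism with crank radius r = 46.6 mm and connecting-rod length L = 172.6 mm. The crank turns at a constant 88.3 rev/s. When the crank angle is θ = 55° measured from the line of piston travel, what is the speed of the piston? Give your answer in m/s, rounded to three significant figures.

ω = 2π·88.3 = 554.8 rad/s
For an in-line slider-crank, x = r cosθ + √(L² − r² sin²θ), so v = −rω sinθ·[1 + r cosθ/√(L² − r² sin²θ)].
With r = 0.0466 m, L = 0.1726 m, θ = 55°: √(L² − r² sin²θ) = 0.16833 m.
v = −0.0466·554.8·0.81915·[1 + 0.0466·0.57358/0.16833] = -24.541 m/s.
|v| = 24.541 m/s.

24.5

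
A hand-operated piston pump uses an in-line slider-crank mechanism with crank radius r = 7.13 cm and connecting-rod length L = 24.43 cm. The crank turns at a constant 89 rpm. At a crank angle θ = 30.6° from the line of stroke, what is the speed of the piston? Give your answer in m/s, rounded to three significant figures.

ω = 2π·89/60 = 9.32 rad/s
For an in-line slider-crank, x = r cosθ + √(L² − r² sin²θ), so v = −rω sinθ·[1 + r cosθ/√(L² − r² sin²θ)].
With r = 0.0713 m, L = 0.2443 m, θ = 30.6°: √(L² − r² sin²θ) = 0.24159 m.
v = −0.0713·9.32·0.50904·[1 + 0.0713·0.86074/0.24159] = -0.4242 m/s.
|v| = 0.4242 m/s.

0.424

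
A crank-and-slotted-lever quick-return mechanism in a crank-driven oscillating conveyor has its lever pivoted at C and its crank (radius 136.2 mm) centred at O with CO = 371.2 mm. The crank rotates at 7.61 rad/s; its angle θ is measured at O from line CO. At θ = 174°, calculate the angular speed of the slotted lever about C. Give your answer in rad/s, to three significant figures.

ω = 7.61 rad/s
Crank pin A relative to C: A = (d + r cosθ, r sinθ); lever angle φ = atan2(r sinθ, d + r cosθ).
Differentiating tanφ: φ̇ = rω(d cosθ + r)/(d² + r² + 2dr cosθ).
d² + r² + 2dr cosθ = |CA|² = 0.0557789 m²;  d cosθ + r = -0.23297 m.
|ω_lever| = |0.1362·7.61·-0.23297| / 0.0557789 = 4.329 rad/s.

4.33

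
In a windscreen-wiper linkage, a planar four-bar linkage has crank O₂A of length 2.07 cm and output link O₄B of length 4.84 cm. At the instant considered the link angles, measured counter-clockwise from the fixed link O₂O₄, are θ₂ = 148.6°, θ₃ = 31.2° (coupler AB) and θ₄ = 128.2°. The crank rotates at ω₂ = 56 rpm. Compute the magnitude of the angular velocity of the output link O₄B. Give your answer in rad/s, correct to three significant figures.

ω₂ = 5.864 rad/s (from 56 rpm).
Differentiating the loop-closure r₂e^{iθ₂}+r₃e^{iθ₃}=r₁+r₄e^{iθ₄} gives r₂ω₂e^{iθ₂}+r₃ω₃e^{iθ₃}=r₄ω₄e^{iθ₄}.
Eliminating the other unknown: ω₄ = r₂ω₂ sin(θ₂−θ₃) / [r₄ sin(θ₄−θ₃)].
Numerator sine = +0.88782; denominator sine = +0.99255.
Result = 0.0207·5.864·(+0.88782) / (0.0484·(+0.99255)) = +2.2434 rad/s; magnitude 2.2434 rad/s.

2.24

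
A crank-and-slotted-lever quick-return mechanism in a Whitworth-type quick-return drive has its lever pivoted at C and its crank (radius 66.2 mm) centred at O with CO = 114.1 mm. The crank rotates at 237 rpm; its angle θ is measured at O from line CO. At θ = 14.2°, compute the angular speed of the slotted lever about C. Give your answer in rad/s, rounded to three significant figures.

ω = 24.82 rad/s (from 237 rpm).
Crank pin A relative to C: A = (d + r cosθ, r sinθ); lever angle φ = atan2(r sinθ, d + r cosθ).
Differentiating tanφ: φ̇ = rω(d cosθ + r)/(d² + r² + 2dr cosθ).
d² + r² + 2dr cosθ = |CA|² = 0.0320465 m²;  d cosθ + r = +0.17681 m.
|ω_lever| = |0.0662·24.82·+0.17681| / 0.0320465 = 9.0651 rad/s.

9.07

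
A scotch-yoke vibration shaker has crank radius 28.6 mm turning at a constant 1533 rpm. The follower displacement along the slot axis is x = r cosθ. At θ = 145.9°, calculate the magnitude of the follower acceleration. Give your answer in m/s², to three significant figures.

ω = 160.5 rad/s (from 1533 rpm).
x = r cosθ ⇒ ẍ = −rω² cosθ (ω constant).
|a| = rω²|cosθ| = 0.0286·(160.5)²·|cos 145.9°| = 610.34 m/s².

610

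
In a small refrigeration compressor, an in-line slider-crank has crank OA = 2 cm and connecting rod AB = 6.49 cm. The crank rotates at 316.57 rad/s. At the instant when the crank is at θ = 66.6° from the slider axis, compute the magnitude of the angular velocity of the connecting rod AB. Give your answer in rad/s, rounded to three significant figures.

40.4

ω = 316.6 rad/s
The rod makes angle φ with the slider axis where L sinφ = r sinθ; differentiating, L cosφ·φ̇ = r ω cosθ.
L cosφ = √(L² − r² sin²θ) = 0.06225 m.
|ω_rod| = r ω |cosθ| / √(L² − r² sin²θ) = 0.02·316.6·0.39715/0.06225 = 40.393 rad/s.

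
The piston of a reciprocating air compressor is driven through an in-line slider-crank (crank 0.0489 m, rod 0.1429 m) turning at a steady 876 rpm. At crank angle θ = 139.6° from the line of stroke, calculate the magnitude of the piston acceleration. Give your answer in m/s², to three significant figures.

286

ω = 2π·876/60 = 91.73 rad/s
x(θ) = r cosθ + √(L² − r² sin²θ); with ω constant, a = ω²·d²x/dθ².
d²x/dθ² = −r cosθ − r²(cos2θ)/√u − r⁴ sin²2θ/(4u^{3/2}),  u = L² − r² sin²θ = 0.019416 m².
Substituting r = 0.0489 m, L = 0.1429 m, θ = 139.6°: d²x/dθ² = +0.033981 m.
a = ω²·d²x/dθ² = (91.73)²·(+0.033981) = +285.95 m/s²;  |a| = 285.95 m/s².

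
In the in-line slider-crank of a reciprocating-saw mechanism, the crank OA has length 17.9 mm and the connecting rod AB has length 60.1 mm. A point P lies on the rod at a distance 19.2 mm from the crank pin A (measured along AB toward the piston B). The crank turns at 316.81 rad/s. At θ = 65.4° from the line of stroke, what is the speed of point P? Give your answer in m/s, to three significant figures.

5.60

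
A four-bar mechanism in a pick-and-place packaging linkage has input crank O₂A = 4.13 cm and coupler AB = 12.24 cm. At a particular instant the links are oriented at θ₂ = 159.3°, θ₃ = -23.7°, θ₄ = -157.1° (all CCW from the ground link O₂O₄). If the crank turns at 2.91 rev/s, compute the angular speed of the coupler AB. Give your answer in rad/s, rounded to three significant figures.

5.86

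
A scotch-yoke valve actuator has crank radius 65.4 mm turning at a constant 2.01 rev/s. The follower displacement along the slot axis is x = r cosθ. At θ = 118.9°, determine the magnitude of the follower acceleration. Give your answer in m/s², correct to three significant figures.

5.04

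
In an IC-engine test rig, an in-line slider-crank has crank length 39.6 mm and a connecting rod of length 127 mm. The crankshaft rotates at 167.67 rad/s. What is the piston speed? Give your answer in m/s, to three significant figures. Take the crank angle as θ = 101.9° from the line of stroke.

6.06

ω = 167.7 rad/s
For an in-line slider-crank, x = r cosθ + √(L² − r² sin²θ), so v = −rω sinθ·[1 + r cosθ/√(L² − r² sin²θ)].
With r = 0.0396 m, L = 0.127 m, θ = 101.9°: √(L² − r² sin²θ) = 0.12094 m.
v = −0.0396·167.7·0.97851·[1 + 0.0396·-0.20620/0.12094] = -6.0584 m/s.
|v| = 6.0584 m/s.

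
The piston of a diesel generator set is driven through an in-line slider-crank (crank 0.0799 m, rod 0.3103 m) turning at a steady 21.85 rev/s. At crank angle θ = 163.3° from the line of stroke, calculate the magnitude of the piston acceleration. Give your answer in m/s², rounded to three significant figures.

ω = 2π·21.9 = 137.3 rad/s
x(θ) = r cosθ + √(L² − r² sin²θ); with ω constant, a = ω²·d²x/dθ².
d²x/dθ² = −r cosθ − r²(cos2θ)/√u − r⁴ sin²2θ/(4u^{3/2}),  u = L² − r² sin²θ = 0.0957589 m².
Substituting r = 0.0799 m, L = 0.3103 m, θ = 163.3°: d²x/dθ² = +0.059203 m.
a = ω²·d²x/dθ² = (137.3)²·(+0.059203) = +1115.8 m/s²;  |a| = 1115.8 m/s².

1120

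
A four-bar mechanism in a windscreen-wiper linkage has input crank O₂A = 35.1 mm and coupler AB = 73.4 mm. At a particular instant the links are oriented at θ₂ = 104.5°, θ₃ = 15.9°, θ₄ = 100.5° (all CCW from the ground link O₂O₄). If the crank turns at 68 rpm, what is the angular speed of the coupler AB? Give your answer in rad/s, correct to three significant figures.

ω₂ = 7.121 rad/s (from 68 rpm).
Differentiating the loop-closure r₂e^{iθ₂}+r₃e^{iθ₃}=r₁+r₄e^{iθ₄} gives r₂ω₂e^{iθ₂}+r₃ω₃e^{iθ₃}=r₄ω₄e^{iθ₄}.
Eliminating the other unknown: ω₃ = r₂ω₂ sin(θ₄−θ₂) / [r₃ sin(θ₃−θ₄)].
Numerator sine = -0.06976; denominator sine = -0.99556.
Result = 0.0351·7.121·(-0.06976) / (0.0734·(-0.99556)) = +0.2386 rad/s; magnitude 0.2386 rad/s.

0.239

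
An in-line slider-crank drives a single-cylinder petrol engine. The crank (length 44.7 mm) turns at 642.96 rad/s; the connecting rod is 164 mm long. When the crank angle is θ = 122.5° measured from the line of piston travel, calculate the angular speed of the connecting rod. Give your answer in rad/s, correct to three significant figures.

ω = 643 rad/s
The rod makes angle φ with the slider axis where L sinφ = r sinθ; differentiating, L cosφ·φ̇ = r ω cosθ.
L cosφ = √(L² − r² sin²θ) = 0.15961 m.
|ω_rod| = r ω |cosθ| / √(L² − r² sin²θ) = 0.0447·643·0.53730/0.15961 = 96.75 rad/s.

96.8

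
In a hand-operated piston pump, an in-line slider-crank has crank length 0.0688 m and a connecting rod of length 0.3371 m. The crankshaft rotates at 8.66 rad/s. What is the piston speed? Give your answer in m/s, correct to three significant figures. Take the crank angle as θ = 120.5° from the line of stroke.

ω = 8.66 rad/s
For an in-line slider-crank, x = r cosθ + √(L² − r² sin²θ), so v = −rω sinθ·[1 + r cosθ/√(L² − r² sin²θ)].
With r = 0.0688 m, L = 0.3371 m, θ = 120.5°: √(L² − r² sin²θ) = 0.33185 m.
v = −0.0688·8.66·0.86163·[1 + 0.0688·-0.50754/0.33185] = -0.45935 m/s.
|v| = 0.45935 m/s.

0.459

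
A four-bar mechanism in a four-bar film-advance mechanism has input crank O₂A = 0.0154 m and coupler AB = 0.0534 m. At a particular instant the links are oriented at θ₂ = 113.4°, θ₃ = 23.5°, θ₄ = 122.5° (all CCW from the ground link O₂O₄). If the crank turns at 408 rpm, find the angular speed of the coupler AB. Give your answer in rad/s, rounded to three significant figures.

1.97

ω₂ = 42.73 rad/s (from 408 rpm).
Differentiating the loop-closure r₂e^{iθ₂}+r₃e^{iθ₃}=r₁+r₄e^{iθ₄} gives r₂ω₂e^{iθ₂}+r₃ω₃e^{iθ₃}=r₄ω₄e^{iθ₄}.
Eliminating the other unknown: ω₃ = r₂ω₂ sin(θ₄−θ₂) / [r₃ sin(θ₃−θ₄)].
Numerator sine = +0.15816; denominator sine = -0.98769.
Result = 0.0154·42.73·(+0.15816) / (0.0534·(-0.98769)) = -1.9731 rad/s; magnitude 1.9731 rad/s.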